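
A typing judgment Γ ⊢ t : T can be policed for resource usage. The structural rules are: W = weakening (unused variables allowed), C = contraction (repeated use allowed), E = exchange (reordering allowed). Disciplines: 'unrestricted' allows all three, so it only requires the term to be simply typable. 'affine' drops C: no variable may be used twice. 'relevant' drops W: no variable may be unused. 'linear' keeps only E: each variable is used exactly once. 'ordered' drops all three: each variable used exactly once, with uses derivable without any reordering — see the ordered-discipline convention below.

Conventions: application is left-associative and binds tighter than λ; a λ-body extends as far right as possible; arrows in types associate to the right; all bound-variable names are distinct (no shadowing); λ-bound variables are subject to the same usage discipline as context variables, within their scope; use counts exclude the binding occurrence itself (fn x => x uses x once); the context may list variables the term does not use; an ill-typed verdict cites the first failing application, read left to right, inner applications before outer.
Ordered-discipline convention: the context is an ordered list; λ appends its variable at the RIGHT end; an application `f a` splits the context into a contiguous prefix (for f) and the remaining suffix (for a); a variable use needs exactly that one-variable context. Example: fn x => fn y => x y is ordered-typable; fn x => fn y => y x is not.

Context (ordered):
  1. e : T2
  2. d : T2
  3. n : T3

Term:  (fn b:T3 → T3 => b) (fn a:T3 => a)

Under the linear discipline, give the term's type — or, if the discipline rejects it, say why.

not well-typed under linear — e, d, n never used (weakening)
counts: e=0; d=0; n=0; b (λ-bound)=1; a (λ-bound)=1
use order (left to right): b, a
typing: well-typed — term : T3 → T3
all disciplines: ordered ✗ | linear ✗ | affine ✓ | relevant ✗ | unrestricted ✓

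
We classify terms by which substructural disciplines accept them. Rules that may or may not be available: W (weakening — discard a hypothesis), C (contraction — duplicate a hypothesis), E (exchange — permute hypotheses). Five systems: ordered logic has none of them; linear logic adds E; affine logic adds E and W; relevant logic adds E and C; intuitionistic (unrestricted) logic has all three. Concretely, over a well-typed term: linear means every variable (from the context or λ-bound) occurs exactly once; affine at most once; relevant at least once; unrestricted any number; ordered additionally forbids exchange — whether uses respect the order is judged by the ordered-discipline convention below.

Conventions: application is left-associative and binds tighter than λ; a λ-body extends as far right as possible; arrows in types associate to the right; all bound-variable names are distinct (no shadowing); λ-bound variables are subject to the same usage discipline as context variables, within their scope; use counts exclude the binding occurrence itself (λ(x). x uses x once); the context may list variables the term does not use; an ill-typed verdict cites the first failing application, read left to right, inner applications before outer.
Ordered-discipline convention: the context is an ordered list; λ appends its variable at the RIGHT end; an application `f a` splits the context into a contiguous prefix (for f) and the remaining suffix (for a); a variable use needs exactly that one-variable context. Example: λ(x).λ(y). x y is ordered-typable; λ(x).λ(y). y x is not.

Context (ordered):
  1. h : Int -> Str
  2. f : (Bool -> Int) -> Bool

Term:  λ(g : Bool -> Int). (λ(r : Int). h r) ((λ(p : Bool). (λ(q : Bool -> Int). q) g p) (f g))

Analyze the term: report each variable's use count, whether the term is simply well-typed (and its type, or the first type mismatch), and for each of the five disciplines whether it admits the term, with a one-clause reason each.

counts: h ×1; f ×1; g (bound) ×2; r (bound) ×1; p (bound) ×1; q (bound) ×1
left-to-right use order: h, r, q, g, p, f, g
typing: ✓ — (Bool -> Int) -> Str
ordered ✗ (uses contraction: g ×2)
linear ✗ (uses contraction: g ×2)
affine ✗ (uses contraction: g ×2)
relevant ✓ (at least one use each (h, f, g, r, p, q))
unrestricted ✓ (simply typable at (Bool -> Int) -> Str; W, C, E all held)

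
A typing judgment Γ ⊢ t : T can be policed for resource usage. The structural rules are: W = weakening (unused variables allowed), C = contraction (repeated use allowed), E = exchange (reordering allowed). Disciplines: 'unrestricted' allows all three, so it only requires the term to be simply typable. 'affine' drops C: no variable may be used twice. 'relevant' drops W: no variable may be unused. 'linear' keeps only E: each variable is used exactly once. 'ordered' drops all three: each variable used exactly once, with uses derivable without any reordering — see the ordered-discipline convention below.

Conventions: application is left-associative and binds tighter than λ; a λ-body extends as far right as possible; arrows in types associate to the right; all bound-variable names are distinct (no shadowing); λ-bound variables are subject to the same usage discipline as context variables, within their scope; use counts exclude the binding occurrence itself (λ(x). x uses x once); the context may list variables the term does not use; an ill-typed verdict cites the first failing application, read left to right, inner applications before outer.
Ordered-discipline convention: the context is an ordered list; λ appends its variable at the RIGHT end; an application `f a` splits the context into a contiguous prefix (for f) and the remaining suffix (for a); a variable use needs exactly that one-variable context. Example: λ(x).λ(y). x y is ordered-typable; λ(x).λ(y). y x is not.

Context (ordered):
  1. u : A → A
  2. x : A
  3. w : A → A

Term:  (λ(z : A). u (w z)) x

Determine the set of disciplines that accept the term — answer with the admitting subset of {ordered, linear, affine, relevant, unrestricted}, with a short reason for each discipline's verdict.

admitting disciplines: linear, affine, relevant, unrestricted
use counts: u=1, x=1, w=1, z (bound)=1
uses in reading order: u, w, z, x
typing: ✓ — A
ordered ✗ (no ordered split (uses run u, w, z, x))
linear ✓ (u, x, w, z: one use apiece)
affine ✓ (none of u, x, w, z used more than once)
relevant ✓ (at least one use each (u, x, w, z))
unrestricted ✓ (type-checks (A) and nothing is barred)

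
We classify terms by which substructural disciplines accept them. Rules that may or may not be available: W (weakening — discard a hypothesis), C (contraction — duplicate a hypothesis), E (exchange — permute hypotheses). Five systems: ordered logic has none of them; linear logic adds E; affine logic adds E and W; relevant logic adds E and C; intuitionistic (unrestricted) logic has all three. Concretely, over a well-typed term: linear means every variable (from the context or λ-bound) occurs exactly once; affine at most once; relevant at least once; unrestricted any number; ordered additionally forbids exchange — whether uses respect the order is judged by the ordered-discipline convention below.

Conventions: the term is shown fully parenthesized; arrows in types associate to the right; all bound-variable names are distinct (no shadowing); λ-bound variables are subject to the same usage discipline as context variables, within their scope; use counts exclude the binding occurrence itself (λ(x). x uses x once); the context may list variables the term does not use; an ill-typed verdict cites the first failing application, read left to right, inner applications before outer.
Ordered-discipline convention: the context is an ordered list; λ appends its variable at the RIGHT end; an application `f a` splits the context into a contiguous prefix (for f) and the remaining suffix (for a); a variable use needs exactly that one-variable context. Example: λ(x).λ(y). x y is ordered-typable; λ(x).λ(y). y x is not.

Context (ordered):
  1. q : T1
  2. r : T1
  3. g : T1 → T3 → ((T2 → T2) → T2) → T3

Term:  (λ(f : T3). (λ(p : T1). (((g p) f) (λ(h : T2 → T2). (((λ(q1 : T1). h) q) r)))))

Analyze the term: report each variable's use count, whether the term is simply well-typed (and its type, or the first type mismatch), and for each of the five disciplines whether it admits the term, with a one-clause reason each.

variable uses: q: 1, r: 1, g: 1, f [bound]: 1, p [bound]: 1, h [bound]: 1, q1 [bound]: 0
uses in reading order: g, p, f, h, q, r
typing: ill-typed: argument of type T1 where T2 is required
ordered: ✗ — fails simple typing
linear: ✗ — a type mismatch blocks all five
affine: ✗ — the type mismatch rejects it
relevant: ✗ — not simply typable
unrestricted: ✗ — fails simple typing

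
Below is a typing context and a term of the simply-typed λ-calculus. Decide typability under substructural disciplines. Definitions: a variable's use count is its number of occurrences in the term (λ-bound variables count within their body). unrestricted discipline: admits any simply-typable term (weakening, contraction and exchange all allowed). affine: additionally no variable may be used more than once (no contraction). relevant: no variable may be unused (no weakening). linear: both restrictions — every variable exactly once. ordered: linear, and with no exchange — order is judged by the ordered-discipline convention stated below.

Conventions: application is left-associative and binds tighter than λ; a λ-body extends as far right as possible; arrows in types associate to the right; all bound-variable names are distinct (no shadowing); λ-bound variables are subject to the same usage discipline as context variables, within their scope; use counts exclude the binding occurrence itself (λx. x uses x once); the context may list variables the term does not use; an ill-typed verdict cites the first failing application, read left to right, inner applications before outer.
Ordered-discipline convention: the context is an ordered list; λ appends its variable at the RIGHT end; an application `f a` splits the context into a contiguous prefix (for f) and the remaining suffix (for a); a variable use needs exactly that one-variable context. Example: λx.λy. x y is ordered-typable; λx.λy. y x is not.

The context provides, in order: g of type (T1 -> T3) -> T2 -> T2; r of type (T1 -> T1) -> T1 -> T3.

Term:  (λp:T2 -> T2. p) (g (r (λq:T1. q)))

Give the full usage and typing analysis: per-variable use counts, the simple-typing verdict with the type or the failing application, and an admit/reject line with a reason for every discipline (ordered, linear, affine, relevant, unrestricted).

counts: g ×1; r ×1; p [bound] ×1; q [bound] ×1
use order (left to right): p, g, r, q
typing: ✓ — T2 -> T2
ordered: ✓ — g, r, p, q once each; derivable with no W/C/E
linear: ✓ — single use per variable (g, r, p, q)
affine: ✓ — none of g, r, p, q used more than once
relevant: ✓ — at least one use each (g, r, p, q)
unrestricted: ✓ — well-typed at T2 -> T2; no restrictions here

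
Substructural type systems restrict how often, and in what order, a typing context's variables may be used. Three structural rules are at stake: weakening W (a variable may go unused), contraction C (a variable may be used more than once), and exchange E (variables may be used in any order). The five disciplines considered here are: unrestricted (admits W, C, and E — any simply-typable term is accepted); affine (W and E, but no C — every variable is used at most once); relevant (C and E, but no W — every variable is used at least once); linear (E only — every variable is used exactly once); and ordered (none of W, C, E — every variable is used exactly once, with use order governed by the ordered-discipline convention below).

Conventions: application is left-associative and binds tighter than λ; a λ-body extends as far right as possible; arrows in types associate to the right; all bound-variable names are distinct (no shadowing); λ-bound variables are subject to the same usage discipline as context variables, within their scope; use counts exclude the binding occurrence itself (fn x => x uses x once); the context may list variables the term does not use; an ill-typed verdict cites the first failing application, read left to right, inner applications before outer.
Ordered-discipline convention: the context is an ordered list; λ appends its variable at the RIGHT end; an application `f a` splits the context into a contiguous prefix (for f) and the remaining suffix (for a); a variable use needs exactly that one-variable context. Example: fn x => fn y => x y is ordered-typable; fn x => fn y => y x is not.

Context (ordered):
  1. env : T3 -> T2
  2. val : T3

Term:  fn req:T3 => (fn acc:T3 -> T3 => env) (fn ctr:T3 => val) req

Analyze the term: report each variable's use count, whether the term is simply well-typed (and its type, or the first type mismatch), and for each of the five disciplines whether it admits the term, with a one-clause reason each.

usage: env: 1; val: 1; req (bound): 1; acc (bound): 0; ctr (bound): 0
uses in reading order: env, val, req
typing: well-typed at T3 -> T2
ordered: ✗ — unused: acc, ctr — weakening required
linear: ✗ — unused: acc, ctr — weakening required
affine: ✓ — env, val, req, acc, ctr: no repeats, contraction unneeded
relevant: ✗ — unused: acc, ctr — weakening required
unrestricted: ✓ — simply typable at T3 -> T2; W, C, E all held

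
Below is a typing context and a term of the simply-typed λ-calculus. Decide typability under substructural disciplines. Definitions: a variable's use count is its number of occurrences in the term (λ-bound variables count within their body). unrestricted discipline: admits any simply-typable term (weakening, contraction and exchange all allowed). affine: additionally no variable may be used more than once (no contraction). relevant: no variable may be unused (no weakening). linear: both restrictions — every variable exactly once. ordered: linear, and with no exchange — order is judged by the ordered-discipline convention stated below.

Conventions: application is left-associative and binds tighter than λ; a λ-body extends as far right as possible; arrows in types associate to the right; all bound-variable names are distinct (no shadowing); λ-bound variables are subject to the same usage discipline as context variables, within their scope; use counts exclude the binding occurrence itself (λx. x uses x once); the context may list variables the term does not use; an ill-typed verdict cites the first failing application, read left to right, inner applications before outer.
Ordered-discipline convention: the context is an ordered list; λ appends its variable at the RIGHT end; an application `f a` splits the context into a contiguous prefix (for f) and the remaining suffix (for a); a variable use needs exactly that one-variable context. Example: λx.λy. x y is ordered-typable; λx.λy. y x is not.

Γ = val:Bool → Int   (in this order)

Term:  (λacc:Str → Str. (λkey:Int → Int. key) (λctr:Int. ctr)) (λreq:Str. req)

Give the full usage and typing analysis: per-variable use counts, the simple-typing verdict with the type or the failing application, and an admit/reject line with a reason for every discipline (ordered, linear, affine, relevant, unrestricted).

counts: val: 0; acc [bound]: 0; key [bound]: 1; ctr [bound]: 1; req [bound]: 1
left-to-right use order: key, ctr, req
typing: well-typed at Int → Int
ordered: ✗ — needs weakening: val, acc unused
linear: ✗ — needs weakening: val, acc unused
affine: ✓ — at most one use each (val, acc, key, ctr, req)
relevant: ✗ — needs weakening: val, acc unused
unrestricted: ✓ — type-checks (Int → Int) and nothing is barred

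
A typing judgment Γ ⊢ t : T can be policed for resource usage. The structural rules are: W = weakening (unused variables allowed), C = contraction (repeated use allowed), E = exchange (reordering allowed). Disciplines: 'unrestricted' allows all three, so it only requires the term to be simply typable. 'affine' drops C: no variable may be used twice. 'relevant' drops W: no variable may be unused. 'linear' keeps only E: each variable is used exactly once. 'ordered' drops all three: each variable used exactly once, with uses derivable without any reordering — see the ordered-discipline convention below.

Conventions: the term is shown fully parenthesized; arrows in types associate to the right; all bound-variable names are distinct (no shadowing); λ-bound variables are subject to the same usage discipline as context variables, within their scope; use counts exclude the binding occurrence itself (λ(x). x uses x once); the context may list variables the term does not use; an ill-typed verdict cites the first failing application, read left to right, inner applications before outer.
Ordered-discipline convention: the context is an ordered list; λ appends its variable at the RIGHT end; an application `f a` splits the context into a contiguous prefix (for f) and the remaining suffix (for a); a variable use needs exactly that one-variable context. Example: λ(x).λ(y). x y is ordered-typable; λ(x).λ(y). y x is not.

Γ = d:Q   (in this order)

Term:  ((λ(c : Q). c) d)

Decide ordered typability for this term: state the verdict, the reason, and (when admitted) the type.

yes — one use each (d, c); ordered split holds; term : Q
counts: d=1, c (λ-bound)=1
uses in reading order: c, d
typing: well-typed at Q
summary: ordered ✓, linear ✓, affine ✓, relevant ✓, unrestricted ✓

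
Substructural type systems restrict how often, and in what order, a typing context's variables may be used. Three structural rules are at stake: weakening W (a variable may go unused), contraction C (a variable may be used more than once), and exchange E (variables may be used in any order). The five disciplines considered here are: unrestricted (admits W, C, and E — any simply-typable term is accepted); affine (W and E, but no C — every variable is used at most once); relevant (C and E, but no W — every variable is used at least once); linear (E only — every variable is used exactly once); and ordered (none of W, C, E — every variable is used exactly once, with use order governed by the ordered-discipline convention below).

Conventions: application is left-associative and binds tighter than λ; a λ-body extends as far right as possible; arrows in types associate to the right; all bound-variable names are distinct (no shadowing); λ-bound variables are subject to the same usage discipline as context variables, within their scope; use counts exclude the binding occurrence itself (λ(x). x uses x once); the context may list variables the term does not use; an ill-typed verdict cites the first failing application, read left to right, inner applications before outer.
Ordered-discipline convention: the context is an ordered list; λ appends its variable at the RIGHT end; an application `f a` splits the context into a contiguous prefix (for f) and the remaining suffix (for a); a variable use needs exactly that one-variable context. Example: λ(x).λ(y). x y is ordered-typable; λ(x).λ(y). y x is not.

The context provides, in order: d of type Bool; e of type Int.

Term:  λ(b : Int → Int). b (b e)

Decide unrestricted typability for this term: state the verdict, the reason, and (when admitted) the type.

yes — simply typable at (Int → Int) → Int; W, C, E all held; term : (Int → Int) → Int
counts: d: 0; e: 1; b (λ-bound): 2
order of uses: b, b, e
typing: the term checks, with type (Int → Int) → Int
summary: ordered ✗ | linear ✗ | affine ✗ | relevant ✗ | unrestricted ✓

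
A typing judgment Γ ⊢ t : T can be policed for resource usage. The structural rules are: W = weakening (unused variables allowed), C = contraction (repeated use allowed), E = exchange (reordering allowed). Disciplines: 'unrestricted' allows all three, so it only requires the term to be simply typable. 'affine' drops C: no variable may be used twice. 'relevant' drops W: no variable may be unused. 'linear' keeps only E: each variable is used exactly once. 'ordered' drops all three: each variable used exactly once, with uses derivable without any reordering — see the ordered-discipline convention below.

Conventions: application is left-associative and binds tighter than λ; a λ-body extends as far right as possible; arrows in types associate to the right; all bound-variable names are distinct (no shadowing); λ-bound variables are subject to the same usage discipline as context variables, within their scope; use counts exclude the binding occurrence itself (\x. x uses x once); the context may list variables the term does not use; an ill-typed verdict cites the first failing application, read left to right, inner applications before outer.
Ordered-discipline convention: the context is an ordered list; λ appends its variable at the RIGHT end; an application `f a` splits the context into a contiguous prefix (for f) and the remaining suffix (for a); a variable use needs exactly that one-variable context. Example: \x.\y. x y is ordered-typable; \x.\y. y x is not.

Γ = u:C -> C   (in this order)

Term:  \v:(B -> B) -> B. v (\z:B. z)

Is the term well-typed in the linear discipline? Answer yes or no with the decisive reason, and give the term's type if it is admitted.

no — u left unused
variable uses: u: 0×, v [bound]: 1×, z [bound]: 1×
use order (left to right): v, z
typing: the term checks, with type ((B -> B) -> B) -> B
across the five disciplines: ordered ✗ · linear ✗ · affine ✓ · relevant ✗ · unrestricted ✓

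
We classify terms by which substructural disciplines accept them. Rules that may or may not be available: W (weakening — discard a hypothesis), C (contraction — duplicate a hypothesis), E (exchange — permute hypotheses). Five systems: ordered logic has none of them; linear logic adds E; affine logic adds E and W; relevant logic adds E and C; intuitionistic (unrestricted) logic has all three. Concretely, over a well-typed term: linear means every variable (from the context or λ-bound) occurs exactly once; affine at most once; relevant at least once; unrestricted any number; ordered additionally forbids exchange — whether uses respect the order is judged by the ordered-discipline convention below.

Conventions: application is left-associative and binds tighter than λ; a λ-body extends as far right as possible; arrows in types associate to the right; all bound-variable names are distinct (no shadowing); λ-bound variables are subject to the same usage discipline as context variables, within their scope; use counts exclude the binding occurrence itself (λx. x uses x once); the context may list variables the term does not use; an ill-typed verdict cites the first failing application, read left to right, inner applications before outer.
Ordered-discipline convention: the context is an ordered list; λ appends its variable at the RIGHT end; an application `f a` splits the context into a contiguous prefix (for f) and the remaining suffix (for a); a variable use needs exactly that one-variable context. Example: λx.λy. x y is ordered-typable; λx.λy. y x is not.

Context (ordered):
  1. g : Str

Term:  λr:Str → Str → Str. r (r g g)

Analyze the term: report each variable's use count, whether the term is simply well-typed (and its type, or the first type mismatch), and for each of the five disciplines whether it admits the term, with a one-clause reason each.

counts: g: 2; r (bound): 2
left-to-right use order: r, r, g, g
typing: ✓ — (Str → Str → Str) → Str → Str
ordered ✗ (uses contraction: g ×2, r ×2)
linear ✗ (uses contraction: g ×2, r ×2)
affine ✗ (uses contraction: g ×2, r ×2)
relevant ✓ (g, r: all used, weakening unneeded)
unrestricted ✓ (simply typable at (Str → Str → Str) → Str → Str; W, C, E all held)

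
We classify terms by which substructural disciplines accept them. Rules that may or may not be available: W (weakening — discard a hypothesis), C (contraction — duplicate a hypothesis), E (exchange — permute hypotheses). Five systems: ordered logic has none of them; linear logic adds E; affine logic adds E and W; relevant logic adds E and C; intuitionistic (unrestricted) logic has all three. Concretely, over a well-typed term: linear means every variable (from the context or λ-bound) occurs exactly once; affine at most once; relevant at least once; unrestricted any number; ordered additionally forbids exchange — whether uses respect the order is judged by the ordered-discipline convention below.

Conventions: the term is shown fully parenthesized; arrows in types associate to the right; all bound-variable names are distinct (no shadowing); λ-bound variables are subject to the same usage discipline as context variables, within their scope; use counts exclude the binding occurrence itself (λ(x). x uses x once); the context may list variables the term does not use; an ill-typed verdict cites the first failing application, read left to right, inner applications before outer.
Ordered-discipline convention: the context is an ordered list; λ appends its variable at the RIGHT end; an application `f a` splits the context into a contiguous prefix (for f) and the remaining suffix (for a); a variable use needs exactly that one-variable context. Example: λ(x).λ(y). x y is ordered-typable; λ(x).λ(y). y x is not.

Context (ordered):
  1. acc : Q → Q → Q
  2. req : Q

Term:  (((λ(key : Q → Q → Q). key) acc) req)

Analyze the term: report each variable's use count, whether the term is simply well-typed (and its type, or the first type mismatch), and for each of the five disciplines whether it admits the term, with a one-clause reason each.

use counts: acc=1, req=1, key [bound]=1
left-to-right use order: key, acc, req
typing: well-typed — term : Q → Q
ordered: ✓, single-use (acc, req, key), ordered derivation ok
linear: ✓, acc, req, key: one use apiece
affine: ✓, acc, req, key: no repeats, contraction unneeded
relevant: ✓, acc, req, key: all used, weakening unneeded
unrestricted: ✓, type-checks (Q → Q) and nothing is barred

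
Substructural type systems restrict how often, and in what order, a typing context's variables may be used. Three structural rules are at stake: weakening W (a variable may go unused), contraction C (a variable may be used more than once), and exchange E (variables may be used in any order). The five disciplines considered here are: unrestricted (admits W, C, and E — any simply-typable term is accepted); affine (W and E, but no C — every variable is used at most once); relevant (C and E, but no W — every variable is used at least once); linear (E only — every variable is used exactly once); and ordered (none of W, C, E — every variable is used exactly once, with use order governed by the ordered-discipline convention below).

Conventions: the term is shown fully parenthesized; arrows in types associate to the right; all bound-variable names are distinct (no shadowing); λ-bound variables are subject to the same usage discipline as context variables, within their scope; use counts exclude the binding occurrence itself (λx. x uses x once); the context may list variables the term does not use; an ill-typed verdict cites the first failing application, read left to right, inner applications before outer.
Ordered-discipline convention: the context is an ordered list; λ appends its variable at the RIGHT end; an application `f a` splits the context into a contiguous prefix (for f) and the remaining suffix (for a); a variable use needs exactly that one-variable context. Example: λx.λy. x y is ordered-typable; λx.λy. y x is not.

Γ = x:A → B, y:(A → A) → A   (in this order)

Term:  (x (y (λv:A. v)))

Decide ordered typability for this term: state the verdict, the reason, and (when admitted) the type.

yes — single-use (x, y, v), ordered derivation ok; term : B
variable uses: x ×1; y ×1; v (λ-bound) ×1
uses in reading order: x, y, v
typing: the term checks, with type B
across the five disciplines: ordered ✓ | linear ✓ | affine ✓ | relevant ✓ | unrestricted ✓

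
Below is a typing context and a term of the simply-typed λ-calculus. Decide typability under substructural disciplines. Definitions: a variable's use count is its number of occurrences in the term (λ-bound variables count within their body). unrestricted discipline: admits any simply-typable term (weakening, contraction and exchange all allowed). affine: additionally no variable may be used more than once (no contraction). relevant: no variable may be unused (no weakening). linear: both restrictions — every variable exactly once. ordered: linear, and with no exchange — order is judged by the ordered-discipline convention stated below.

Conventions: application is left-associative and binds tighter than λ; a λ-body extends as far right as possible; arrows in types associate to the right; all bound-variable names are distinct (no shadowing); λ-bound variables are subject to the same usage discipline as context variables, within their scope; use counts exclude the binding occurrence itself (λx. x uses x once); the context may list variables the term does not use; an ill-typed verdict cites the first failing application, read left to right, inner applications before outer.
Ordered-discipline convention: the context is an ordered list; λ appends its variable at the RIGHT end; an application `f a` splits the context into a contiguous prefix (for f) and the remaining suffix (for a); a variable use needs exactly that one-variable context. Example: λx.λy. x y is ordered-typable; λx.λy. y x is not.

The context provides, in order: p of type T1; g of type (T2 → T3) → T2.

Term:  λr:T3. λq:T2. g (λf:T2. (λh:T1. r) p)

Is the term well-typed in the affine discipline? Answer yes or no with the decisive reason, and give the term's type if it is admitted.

yes — no duplicate uses among p, g, r, q, f, h; term : T3 → T2 → T2
use counts: p: 1×; g: 1×; r (λ-bound): 1×; q (λ-bound): 0×; f (λ-bound): 0×; h (λ-bound): 0×
uses in reading order: g, r, p
typing: well-typed at T3 → T2 → T2
all disciplines: ordered ✗, linear ✗, affine ✓, relevant ✗, unrestricted ✓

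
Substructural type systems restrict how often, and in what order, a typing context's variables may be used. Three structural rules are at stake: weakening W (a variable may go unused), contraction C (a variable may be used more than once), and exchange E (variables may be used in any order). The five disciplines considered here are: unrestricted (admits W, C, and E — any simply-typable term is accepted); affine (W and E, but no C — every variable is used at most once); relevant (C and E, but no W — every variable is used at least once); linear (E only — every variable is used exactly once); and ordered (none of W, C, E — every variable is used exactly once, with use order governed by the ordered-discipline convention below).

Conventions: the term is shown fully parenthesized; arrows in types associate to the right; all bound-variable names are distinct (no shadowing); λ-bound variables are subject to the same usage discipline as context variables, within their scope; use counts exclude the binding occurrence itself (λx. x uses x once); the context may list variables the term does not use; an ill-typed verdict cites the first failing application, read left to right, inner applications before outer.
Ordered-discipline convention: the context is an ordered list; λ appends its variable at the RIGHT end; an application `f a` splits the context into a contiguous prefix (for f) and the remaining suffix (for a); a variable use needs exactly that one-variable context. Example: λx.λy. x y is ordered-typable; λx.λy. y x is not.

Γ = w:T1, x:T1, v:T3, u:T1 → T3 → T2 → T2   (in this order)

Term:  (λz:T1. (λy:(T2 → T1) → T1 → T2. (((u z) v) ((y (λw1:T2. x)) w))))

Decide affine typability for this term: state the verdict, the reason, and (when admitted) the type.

yes — none of w, x, v, u, z, y, w1 used more than once; term : T1 → ((T2 → T1) → T1 → T2) → T2
use counts: w: 1×; x: 1×; v: 1×; u: 1×; z (bound): 1×; y (bound): 1×; w1 (bound): 0×
left-to-right use order: u, z, v, y, x, w
typing: ✓ — T1 → ((T2 → T1) → T1 → T2) → T2
all disciplines: ordered ✗; linear ✗; affine ✓; relevant ✗; unrestricted ✓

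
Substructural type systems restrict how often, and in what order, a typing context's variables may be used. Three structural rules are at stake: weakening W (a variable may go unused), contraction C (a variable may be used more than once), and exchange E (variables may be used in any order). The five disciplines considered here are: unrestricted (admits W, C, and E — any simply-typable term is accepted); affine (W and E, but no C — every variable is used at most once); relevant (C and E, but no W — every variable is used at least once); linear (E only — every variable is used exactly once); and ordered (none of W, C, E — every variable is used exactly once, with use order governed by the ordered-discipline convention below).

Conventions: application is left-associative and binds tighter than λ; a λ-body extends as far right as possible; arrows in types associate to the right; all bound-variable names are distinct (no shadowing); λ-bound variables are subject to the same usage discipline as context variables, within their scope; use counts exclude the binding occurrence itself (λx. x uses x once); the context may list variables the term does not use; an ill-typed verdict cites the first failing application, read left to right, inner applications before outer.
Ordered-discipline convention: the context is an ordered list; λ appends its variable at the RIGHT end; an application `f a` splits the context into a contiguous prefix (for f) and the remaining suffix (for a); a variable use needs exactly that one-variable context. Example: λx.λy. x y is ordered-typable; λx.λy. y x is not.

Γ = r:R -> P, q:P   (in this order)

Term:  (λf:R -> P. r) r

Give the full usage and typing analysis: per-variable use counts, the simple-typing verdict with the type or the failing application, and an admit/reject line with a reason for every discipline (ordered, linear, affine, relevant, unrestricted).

usage: r: 2, q: 0, f [bound]: 0
use order (left to right): r, r
typing: well-typed — term : R -> P
ordered: ✗, needs contraction — r ×2; needs weakening: q, f unused
linear: ✗, needs contraction — r ×2; needs weakening: q, f unused
affine: ✗, needs contraction — r ×2
relevant: ✗, needs weakening: q, f unused
unrestricted: ✓, well-typed at R -> P; no restrictions here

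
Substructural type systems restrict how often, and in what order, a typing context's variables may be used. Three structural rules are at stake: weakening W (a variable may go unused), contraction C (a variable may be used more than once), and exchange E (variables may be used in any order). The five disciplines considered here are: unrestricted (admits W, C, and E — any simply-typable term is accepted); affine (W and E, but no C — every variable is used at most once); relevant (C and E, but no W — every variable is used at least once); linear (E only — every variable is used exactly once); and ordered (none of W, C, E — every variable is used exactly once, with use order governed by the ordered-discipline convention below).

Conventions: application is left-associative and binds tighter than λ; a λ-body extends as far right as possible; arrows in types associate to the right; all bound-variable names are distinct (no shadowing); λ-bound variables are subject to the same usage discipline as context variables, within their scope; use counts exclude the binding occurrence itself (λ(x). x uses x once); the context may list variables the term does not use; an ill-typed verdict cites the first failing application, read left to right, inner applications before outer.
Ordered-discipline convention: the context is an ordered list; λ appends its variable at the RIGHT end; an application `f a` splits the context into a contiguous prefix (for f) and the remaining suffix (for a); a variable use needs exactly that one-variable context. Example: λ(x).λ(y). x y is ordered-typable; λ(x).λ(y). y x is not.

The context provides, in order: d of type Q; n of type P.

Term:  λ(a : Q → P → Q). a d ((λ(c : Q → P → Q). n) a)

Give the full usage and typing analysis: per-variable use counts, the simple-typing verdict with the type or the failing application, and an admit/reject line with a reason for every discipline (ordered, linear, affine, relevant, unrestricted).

usage: d=1; n=1; a [bound]=2; c [bound]=0
left-to-right use order: a, d, n, a
typing: the term checks, with type (Q → P → Q) → Q
ordered: ✗ — needs contraction — a ×2; c never used (weakening)
linear: ✗ — needs contraction — a ×2; c never used (weakening)
affine: ✗ — needs contraction — a ×2
relevant: ✗ — c never used (weakening)
unrestricted: ✓ — type-checks ((Q → P → Q) → Q) and nothing is barred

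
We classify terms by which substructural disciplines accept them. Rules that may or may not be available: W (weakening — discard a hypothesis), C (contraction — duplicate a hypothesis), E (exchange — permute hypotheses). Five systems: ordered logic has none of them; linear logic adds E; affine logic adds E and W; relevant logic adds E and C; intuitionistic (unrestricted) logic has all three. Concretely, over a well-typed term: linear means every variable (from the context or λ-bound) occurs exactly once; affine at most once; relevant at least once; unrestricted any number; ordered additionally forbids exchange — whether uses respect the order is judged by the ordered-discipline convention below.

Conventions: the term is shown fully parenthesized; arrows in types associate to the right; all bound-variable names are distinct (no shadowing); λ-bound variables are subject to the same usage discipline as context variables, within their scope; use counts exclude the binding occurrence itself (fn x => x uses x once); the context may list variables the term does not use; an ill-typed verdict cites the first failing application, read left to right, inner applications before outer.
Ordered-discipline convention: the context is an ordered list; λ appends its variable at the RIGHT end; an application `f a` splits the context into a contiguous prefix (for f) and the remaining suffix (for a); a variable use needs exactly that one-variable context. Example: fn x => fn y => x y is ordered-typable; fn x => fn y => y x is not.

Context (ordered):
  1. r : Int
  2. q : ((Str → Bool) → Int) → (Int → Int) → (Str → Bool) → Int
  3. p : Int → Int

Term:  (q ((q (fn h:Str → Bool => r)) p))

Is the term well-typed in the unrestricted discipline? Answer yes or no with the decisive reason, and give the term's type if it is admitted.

yes — typability at (Int → Int) → (Str → Bool) → Int is all that's needed; term : (Int → Int) → (Str → Bool) → Int
use counts: r=1, q=2, p=1, h (λ-bound)=0
use order (left to right): q, q, r, p
typing: well-typed — term : (Int → Int) → (Str → Bool) → Int
summary: ordered ✗ | linear ✗ | affine ✗ | relevant ✗ | unrestricted ✓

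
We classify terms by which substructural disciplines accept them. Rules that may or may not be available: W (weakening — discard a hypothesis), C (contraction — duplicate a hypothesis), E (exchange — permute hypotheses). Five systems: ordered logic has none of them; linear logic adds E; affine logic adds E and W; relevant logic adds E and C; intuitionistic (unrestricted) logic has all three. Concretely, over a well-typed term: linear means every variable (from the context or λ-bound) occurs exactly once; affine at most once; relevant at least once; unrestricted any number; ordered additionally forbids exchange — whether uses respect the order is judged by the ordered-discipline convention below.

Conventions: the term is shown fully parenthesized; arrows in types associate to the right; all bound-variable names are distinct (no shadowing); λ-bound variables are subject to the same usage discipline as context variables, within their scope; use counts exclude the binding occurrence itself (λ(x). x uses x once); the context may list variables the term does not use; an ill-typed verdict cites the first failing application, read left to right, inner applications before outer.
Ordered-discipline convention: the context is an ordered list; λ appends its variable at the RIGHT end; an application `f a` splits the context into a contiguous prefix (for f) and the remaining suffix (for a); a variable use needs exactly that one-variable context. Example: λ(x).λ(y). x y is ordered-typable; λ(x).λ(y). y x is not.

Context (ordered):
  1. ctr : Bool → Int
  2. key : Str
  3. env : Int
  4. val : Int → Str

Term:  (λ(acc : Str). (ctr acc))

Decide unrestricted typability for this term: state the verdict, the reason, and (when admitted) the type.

no — the type mismatch rejects it
usage: ctr ×1; key ×0; env ×0; val ×0; acc (λ-bound) ×1
use order (left to right): ctr, acc
typing: ill-typed: an argument Str mismatches the expected Bool
across the five disciplines: ordered ✗; linear ✗; affine ✗; relevant ✗; unrestricted ✗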